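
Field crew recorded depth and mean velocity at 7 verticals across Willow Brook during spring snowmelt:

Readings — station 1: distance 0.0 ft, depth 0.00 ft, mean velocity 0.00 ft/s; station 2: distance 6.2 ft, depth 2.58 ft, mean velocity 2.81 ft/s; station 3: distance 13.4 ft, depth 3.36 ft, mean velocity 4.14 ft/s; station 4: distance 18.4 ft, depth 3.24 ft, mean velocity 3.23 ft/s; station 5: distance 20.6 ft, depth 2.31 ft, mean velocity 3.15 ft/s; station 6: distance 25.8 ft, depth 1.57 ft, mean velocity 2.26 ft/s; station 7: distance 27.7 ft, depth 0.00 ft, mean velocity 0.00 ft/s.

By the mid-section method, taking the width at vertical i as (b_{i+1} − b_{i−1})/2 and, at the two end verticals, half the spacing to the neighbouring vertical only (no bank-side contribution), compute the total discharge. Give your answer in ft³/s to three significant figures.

211 ft³/s

w_2 = (13.4 − 0.0)/2 = 6.7 ft; q_2 = 2.81 × 2.58 × 6.7 = 48.57 ft³/s
w_3 = (18.4 − 6.2)/2 = 6.1 ft; q_3 = 4.14 × 3.36 × 6.1 = 84.85 ft³/s
w_4 = (20.6 − 13.4)/2 = 3.6 ft; q_4 = 3.23 × 3.24 × 3.6 = 37.67 ft³/s
w_5 = (25.8 − 18.4)/2 = 3.7 ft; q_5 = 3.15 × 2.31 × 3.7 = 26.92 ft³/s
w_6 = (27.7 − 20.6)/2 = 3.55 ft; q_6 = 2.26 × 1.57 × 3.55 = 12.60 ft³/s
Stations 1, 7 contribute zero (depth or velocity is 0).
Q = Σ qᵢ = 210.6 ft³/s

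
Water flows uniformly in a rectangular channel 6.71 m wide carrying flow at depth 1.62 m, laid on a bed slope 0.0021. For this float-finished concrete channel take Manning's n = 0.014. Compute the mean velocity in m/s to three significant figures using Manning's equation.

3.47 m/s

A = b·y = 6.71 × 1.62 = 10.87 m²
P = b + 2y = 6.71 + 2×1.62 = 9.950 m
R = A/P = 10.87/9.950 = 1.092 m
Q = (1/n)·A·R^(2/3)·S^(1/2) = (1/0.014) × 10.87 × 1.092^(2/3) × 0.0021^(1/2) = 37.74 m³/s
V = Q/A = 37.74/10.87 = 3.472 m/s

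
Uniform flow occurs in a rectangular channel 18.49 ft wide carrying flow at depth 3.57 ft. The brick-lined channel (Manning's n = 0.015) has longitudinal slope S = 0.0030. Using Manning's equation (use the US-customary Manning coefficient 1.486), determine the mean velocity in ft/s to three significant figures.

A = b·y = 18.49 × 3.57 = 66.01 ft²
P = b + 2y = 18.49 + 2×3.57 = 25.63 ft
R = A/P = 66.01/25.63 = 2.575 ft
Q = (1.486/n)·A·R^(2/3)·S^(1/2) = (1.486/0.015) × 66.01 × 2.575^(2/3) × 0.0030^(1/2) = 673.0 ft³/s
V = Q/A = 673.0/66.01 = 10.20 ft/s

10.2 ft/s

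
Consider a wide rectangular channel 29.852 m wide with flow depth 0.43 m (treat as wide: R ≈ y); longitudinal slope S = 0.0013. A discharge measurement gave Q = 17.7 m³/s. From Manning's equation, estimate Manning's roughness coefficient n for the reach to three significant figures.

A = b·y = 29.852 × 0.43 = 12.84 m²
Wide channel: R ≈ y = 0.43 m
n = (1/Q)·A·R^(2/3)·S^(1/2) = (1/17.7) × 12.84 × 0.5697 × 0.03606 = 0.01490

0.0149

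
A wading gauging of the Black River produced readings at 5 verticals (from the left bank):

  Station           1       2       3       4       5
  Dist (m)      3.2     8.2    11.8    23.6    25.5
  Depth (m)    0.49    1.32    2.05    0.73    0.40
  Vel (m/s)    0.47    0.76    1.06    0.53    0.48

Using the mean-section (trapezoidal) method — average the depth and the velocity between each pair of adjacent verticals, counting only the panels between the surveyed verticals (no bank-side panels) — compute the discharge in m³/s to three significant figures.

21.9 m³/s

Panel 1-2: Δb = 5 m, d̄ = (0.49+1.32)/2 = 0.905, v̄ = (0.47+0.76)/2 = 0.615 → q = 5×0.905×0.615 = 2.783 m³/s
Panel 2-3: Δb = 3.6 m, d̄ = (1.32+2.05)/2 = 1.685, v̄ = (0.76+1.06)/2 = 0.91 → q = 3.6×1.685×0.91 = 5.520 m³/s
Panel 3-4: Δb = 11.8 m, d̄ = (2.05+0.73)/2 = 1.39, v̄ = (1.06+0.53)/2 = 0.795 → q = 11.8×1.39×0.795 = 13.04 m³/s
Panel 4-5: Δb = 1.9 m, d̄ = (0.73+0.40)/2 = 0.565, v̄ = (0.53+0.48)/2 = 0.505 → q = 1.9×0.565×0.505 = 0.5421 m³/s
Q = Σ q = 21.88 m³/s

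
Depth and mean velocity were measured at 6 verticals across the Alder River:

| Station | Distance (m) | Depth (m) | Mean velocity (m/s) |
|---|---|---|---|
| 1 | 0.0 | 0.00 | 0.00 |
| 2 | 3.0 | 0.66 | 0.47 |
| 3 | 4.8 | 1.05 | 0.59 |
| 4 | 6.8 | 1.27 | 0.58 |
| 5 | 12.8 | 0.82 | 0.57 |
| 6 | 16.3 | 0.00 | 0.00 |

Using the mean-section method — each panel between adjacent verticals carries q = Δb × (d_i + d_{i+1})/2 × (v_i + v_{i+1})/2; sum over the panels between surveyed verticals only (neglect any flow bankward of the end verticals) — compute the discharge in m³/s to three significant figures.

6.42 m³/s

Panel 1-2: Δb = 3 m, d̄ = (0.00+0.66)/2 = 0.33, v̄ = (0.00+0.47)/2 = 0.235 → q = 3×0.33×0.235 = 0.2327 m³/s
Panel 2-3: Δb = 1.8 m, d̄ = (0.66+1.05)/2 = 0.855, v̄ = (0.47+0.59)/2 = 0.53 → q = 1.8×0.855×0.53 = 0.8157 m³/s
Panel 3-4: Δb = 2 m, d̄ = (1.05+1.27)/2 = 1.16, v̄ = (0.59+0.58)/2 = 0.585 → q = 2×1.16×0.585 = 1.357 m³/s
Panel 4-5: Δb = 6 m, d̄ = (1.27+0.82)/2 = 1.045, v̄ = (0.58+0.57)/2 = 0.575 → q = 6×1.045×0.575 = 3.605 m³/s
Panel 5-6: Δb = 3.5 m, d̄ = (0.82+0.00)/2 = 0.41, v̄ = (0.57+0.00)/2 = 0.285 → q = 3.5×0.41×0.285 = 0.4090 m³/s
Q = Σ q = 6.420 m³/s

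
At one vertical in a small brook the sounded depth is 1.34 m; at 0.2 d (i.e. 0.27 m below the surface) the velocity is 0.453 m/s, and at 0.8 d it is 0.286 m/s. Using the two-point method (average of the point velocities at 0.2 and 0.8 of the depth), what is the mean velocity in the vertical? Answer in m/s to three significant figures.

v̄ = (0.453 + 0.286) / 2 = 0.3695 m/s

0.370 m/s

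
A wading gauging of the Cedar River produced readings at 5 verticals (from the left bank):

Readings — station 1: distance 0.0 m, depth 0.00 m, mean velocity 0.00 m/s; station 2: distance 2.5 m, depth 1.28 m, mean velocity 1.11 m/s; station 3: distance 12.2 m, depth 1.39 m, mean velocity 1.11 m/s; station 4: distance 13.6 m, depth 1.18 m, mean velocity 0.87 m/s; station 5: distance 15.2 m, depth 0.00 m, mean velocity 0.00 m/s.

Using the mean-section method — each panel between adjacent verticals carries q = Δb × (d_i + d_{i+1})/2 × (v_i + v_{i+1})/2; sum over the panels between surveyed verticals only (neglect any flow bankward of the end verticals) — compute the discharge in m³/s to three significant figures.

17.5 m³/s

Panel 1-2: Δb = 2.5 m, d̄ = (0.00+1.28)/2 = 0.64, v̄ = (0.00+1.11)/2 = 0.555 → q = 2.5×0.64×0.555 = 0.8880 m³/s
Panel 2-3: Δb = 9.7 m, d̄ = (1.28+1.39)/2 = 1.335, v̄ = (1.11+1.11)/2 = 1.11 → q = 9.7×1.335×1.11 = 14.37 m³/s
Panel 3-4: Δb = 1.4 m, d̄ = (1.39+1.18)/2 = 1.285, v̄ = (1.11+0.87)/2 = 0.99 → q = 1.4×1.285×0.99 = 1.781 m³/s
Panel 4-5: Δb = 1.6 m, d̄ = (1.18+0.00)/2 = 0.59, v̄ = (0.87+0.00)/2 = 0.435 → q = 1.6×0.59×0.435 = 0.4106 m³/s
Q = Σ q = 17.45 m³/s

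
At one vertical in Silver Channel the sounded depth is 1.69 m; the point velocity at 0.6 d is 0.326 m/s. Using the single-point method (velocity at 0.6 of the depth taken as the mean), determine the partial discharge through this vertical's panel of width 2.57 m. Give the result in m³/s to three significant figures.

1.42 m³/s

v̄ = v₀.₆ = 0.326 m/s
q = v̄ × d × w = 0.3260 × 1.69 × 2.57 = 1.416 m³/s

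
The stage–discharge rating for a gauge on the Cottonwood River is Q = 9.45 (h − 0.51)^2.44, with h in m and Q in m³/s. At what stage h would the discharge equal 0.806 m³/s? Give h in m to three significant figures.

0.875 m

h − h₀ = (Q/C)^(1/b) = (0.806/9.45)^(1/2.44) = 0.3646 m
h = 0.51 + 0.3646 = 0.8746 m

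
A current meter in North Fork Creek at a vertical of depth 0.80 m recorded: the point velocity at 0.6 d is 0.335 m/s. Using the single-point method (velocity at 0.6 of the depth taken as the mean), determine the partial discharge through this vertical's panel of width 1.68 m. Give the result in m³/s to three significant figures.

0.450 m³/s

v̄ = v₀.₆ = 0.335 m/s
q = v̄ × d × w = 0.3350 × 0.80 × 1.68 = 0.4502 m³/s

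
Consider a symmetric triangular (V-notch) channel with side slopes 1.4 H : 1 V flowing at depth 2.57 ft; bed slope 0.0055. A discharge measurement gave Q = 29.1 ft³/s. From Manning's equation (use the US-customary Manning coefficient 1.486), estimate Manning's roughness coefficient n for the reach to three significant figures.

A = z·y² = 1.4×2.57² = 9.247 ft²
P = 2y√(1+z²) = 2×2.57×√(1+1.4²) = 8.843 ft
R = A/P = 9.247/8.843 = 1.046 ft
n = (1.486/Q)·A·R^(2/3)·S^(1/2) = (1.486/29.1) × 9.247 × 1.030 × 0.07416 = 0.03608

0.0361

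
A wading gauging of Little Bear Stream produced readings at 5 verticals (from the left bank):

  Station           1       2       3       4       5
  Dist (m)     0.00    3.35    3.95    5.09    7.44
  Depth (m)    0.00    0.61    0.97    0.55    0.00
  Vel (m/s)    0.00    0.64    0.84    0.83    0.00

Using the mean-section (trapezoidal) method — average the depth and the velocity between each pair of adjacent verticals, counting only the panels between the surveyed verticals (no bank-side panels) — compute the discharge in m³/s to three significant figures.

Panel 1-2: Δb = 3.35 m, d̄ = (0.00+0.61)/2 = 0.305, v̄ = (0.00+0.64)/2 = 0.32 → q = 3.35×0.305×0.32 = 0.3270 m³/s
Panel 2-3: Δb = 0.6 m, d̄ = (0.61+0.97)/2 = 0.79, v̄ = (0.64+0.84)/2 = 0.74 → q = 0.6×0.79×0.74 = 0.3508 m³/s
Panel 3-4: Δb = 1.14 m, d̄ = (0.97+0.55)/2 = 0.76, v̄ = (0.84+0.83)/2 = 0.835 → q = 1.14×0.76×0.835 = 0.7234 m³/s
Panel 4-5: Δb = 2.35 m, d̄ = (0.55+0.00)/2 = 0.275, v̄ = (0.83+0.00)/2 = 0.415 → q = 2.35×0.275×0.415 = 0.2682 m³/s
Q = Σ q = 1.669 m³/s

1.67 m³/s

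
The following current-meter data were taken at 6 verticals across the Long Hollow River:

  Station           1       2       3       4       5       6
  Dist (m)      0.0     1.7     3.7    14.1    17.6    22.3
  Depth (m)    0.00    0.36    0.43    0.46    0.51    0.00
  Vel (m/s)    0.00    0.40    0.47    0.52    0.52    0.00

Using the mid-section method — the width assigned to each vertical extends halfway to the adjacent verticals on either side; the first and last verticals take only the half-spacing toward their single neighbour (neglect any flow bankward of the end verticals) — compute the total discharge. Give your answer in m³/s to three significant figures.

w_2 = (3.7 − 0.0)/2 = 1.85 m; q_2 = 0.40 × 0.36 × 1.85 = 0.2664 m³/s
w_3 = (14.1 − 1.7)/2 = 6.2 m; q_3 = 0.47 × 0.43 × 6.2 = 1.253 m³/s
w_4 = (17.6 − 3.7)/2 = 6.95 m; q_4 = 0.52 × 0.46 × 6.95 = 1.662 m³/s
w_5 = (22.3 − 14.1)/2 = 4.1 m; q_5 = 0.52 × 0.51 × 4.1 = 1.087 m³/s
Stations 1, 6 contribute zero (depth or velocity is 0).
Q = Σ qᵢ = 4.269 m³/s

4.27 m³/s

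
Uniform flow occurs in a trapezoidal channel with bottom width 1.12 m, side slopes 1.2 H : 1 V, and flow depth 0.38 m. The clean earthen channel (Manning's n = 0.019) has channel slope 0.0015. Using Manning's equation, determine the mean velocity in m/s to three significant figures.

A = (b + z·y)·y = (1.12 + 1.2×0.38)×0.38 = 0.5989 m²
P = b + 2y√(1+z²) = 1.12 + 2×0.38×√(1+1.2²) = 2.307 m
R = A/P = 0.5989/2.307 = 0.2596 m
Q = (1/n)·A·R^(2/3)·S^(1/2) = (1/0.019) × 0.5989 × 0.2596^(2/3) × 0.0015^(1/2) = 0.4968 m³/s
V = Q/A = 0.4968/0.5989 = 0.8295 m/s

0.829 m/s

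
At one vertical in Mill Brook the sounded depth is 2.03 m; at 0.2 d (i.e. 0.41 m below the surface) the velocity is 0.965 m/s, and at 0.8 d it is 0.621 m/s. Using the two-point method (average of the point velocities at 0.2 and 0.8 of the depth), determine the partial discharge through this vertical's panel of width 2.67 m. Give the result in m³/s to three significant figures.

4.30 m³/s

v̄ = (0.965 + 0.621) / 2 = 0.7930 m/s
q = v̄ × d × w = 0.7930 × 2.03 × 2.67 = 4.298 m³/s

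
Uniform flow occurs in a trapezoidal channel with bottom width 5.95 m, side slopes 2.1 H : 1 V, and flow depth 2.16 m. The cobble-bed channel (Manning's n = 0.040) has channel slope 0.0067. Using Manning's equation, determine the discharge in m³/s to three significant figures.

A = (b + z·y)·y = (5.95 + 2.1×2.16)×2.16 = 22.65 m²
P = b + 2y√(1+z²) = 5.95 + 2×2.16×√(1+2.1²) = 16.00 m
R = A/P = 22.65/16.00 = 1.416 m
Q = (1/n)·A·R^(2/3)·S^(1/2) = (1/0.040) × 22.65 × 1.416^(2/3) × 0.0067^(1/2) = 58.44 m³/s

58.4 m³/s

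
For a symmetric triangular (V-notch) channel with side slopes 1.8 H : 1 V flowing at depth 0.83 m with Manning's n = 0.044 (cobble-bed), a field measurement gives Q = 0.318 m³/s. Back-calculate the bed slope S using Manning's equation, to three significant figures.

0.000492

A = z·y² = 1.8×0.83² = 1.240 m²
P = 2y√(1+z²) = 2×0.83×√(1+1.8²) = 3.418 m
R = A/P = 1.240/3.418 = 0.3628 m
S = (Q·n / (1·A·R^(2/3)))² = (0.318×0.044 / (1×1.240×0.5087))² = 0.0004921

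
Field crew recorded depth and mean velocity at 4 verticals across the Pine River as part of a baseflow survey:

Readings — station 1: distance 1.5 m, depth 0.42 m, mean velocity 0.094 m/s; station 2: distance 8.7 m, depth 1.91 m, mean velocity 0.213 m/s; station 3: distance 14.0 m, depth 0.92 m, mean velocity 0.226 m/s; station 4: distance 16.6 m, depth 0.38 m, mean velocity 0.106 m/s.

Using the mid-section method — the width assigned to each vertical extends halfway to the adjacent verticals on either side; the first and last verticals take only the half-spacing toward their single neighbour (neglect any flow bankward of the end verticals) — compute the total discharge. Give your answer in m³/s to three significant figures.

3.56 m³/s

w_1 = (8.7 − 1.5)/2 = 3.6 m; q_1 = 0.094 × 0.42 × 3.6 = 0.1421 m³/s
w_2 = (14.0 − 1.5)/2 = 6.25 m; q_2 = 0.213 × 1.91 × 6.25 = 2.543 m³/s
w_3 = (16.6 − 8.7)/2 = 3.95 m; q_3 = 0.226 × 0.92 × 3.95 = 0.8213 m³/s
w_4 = (16.6 − 14.0)/2 = 1.3 m; q_4 = 0.106 × 0.38 × 1.3 = 0.05236 m³/s
Q = Σ qᵢ = 3.558 m³/s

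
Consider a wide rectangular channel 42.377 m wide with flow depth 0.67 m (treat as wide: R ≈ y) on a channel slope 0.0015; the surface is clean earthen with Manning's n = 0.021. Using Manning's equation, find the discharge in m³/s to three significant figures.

A = b·y = 42.377 × 0.67 = 28.39 m²
Wide channel: R ≈ y = 0.67 m
Q = (1/n)·A·R^(2/3)·S^(1/2) = (1/0.021) × 28.39 × 0.6700^(2/3) × 0.0015^(1/2) = 40.09 m³/s

40.1 m³/s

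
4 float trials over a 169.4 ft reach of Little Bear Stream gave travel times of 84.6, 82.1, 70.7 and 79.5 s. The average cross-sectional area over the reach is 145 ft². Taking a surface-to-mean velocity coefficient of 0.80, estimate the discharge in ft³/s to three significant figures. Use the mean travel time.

248 ft³/s

t̄ = (84.6 + 82.1 + 70.7 + 79.5) / 4 = 79.225 s
v_surface = L / t̄ = 169.4 / 79.225 = 2.138 ft/s
v_mean = 0.80 × 2.138 = 1.711 ft/s
Q = A × v_mean = 145 × 1.711 = 248.0 ft³/s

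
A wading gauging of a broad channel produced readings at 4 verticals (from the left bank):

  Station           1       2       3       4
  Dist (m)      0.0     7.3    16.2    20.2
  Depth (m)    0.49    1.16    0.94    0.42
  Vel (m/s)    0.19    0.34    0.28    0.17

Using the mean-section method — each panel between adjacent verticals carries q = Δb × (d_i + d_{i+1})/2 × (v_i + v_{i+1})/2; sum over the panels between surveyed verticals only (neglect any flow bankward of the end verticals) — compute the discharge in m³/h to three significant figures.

18400 m³/h

Panel 1-2: Δb = 7.3 m, d̄ = (0.49+1.16)/2 = 0.825, v̄ = (0.19+0.34)/2 = 0.265 → q = 7.3×0.825×0.265 = 1.596 m³/s
Panel 2-3: Δb = 8.9 m, d̄ = (1.16+0.94)/2 = 1.05, v̄ = (0.34+0.28)/2 = 0.31 → q = 8.9×1.05×0.31 = 2.897 m³/s
Panel 3-4: Δb = 4 m, d̄ = (0.94+0.42)/2 = 0.68, v̄ = (0.28+0.17)/2 = 0.225 → q = 4×0.68×0.225 = 0.6120 m³/s
Q = Σ q = 5.105 m³/s
= 5.105 × 3600 = 18380 m³/h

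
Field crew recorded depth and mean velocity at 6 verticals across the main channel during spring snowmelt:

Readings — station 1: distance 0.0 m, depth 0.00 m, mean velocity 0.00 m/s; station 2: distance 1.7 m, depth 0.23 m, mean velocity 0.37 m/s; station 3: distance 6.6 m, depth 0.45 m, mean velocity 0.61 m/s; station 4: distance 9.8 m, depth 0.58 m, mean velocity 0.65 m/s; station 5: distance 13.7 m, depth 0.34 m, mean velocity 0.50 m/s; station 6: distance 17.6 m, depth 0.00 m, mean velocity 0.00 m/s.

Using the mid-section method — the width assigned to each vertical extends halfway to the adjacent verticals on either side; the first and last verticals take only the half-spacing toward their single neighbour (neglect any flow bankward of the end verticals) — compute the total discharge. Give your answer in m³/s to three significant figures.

3.39 m³/s

w_2 = (6.6 − 0.0)/2 = 3.3 m; q_2 = 0.37 × 0.23 × 3.3 = 0.2808 m³/s
w_3 = (9.8 − 1.7)/2 = 4.05 m; q_3 = 0.61 × 0.45 × 4.05 = 1.112 m³/s
w_4 = (13.7 − 6.6)/2 = 3.55 m; q_4 = 0.65 × 0.58 × 3.55 = 1.338 m³/s
w_5 = (17.6 − 9.8)/2 = 3.9 m; q_5 = 0.50 × 0.34 × 3.9 = 0.6630 m³/s
Stations 1, 6 contribute zero (depth or velocity is 0).
Q = Σ qᵢ = 3.394 m³/s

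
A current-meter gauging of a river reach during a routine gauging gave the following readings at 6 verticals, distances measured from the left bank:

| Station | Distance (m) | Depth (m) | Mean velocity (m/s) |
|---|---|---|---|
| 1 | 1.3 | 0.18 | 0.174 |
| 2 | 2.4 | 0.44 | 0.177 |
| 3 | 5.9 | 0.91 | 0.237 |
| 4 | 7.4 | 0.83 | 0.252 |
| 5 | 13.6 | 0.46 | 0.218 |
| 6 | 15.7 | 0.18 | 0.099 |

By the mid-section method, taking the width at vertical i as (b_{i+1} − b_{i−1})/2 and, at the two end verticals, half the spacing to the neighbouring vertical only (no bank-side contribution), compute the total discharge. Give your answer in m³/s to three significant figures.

1.98 m³/s

w_1 = (2.4 − 1.3)/2 = 0.55 m; q_1 = 0.174 × 0.18 × 0.55 = 0.01723 m³/s
w_2 = (5.9 − 1.3)/2 = 2.3 m; q_2 = 0.177 × 0.44 × 2.3 = 0.1791 m³/s
w_3 = (7.4 − 2.4)/2 = 2.5 m; q_3 = 0.237 × 0.91 × 2.5 = 0.5392 m³/s
w_4 = (13.6 − 5.9)/2 = 3.85 m; q_4 = 0.252 × 0.83 × 3.85 = 0.8053 m³/s
w_5 = (15.7 − 7.4)/2 = 4.15 m; q_5 = 0.218 × 0.46 × 4.15 = 0.4162 m³/s
w_6 = (15.7 − 13.6)/2 = 1.05 m; q_6 = 0.099 × 0.18 × 1.05 = 0.01871 m³/s
Q = Σ qᵢ = 1.976 m³/s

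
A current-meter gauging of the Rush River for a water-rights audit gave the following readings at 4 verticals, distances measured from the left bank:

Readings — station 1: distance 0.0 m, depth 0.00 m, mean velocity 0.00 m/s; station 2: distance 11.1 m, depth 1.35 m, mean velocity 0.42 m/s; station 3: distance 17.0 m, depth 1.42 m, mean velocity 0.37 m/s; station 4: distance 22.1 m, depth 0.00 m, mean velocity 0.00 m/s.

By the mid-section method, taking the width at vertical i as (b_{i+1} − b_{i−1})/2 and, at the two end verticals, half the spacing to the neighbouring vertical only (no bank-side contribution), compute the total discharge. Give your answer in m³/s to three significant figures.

7.71 m³/s

w_2 = (17.0 − 0.0)/2 = 8.5 m; q_2 = 0.42 × 1.35 × 8.5 = 4.820 m³/s
w_3 = (22.1 − 11.1)/2 = 5.5 m; q_3 = 0.37 × 1.42 × 5.5 = 2.890 m³/s
Stations 1, 4 contribute zero (depth or velocity is 0).
Q = Σ qᵢ = 7.709 m³/s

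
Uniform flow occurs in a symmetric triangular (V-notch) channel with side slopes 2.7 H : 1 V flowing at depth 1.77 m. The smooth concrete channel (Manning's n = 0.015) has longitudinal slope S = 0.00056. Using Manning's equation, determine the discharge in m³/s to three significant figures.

A = z·y² = 2.7×1.77² = 8.459 m²
P = 2y√(1+z²) = 2×1.77×√(1+2.7²) = 10.19 m
R = A/P = 8.459/10.19 = 0.8299 m
Q = (1/n)·A·R^(2/3)·S^(1/2) = (1/0.015) × 8.459 × 0.8299^(2/3) × 0.00056^(1/2) = 11.79 m³/s

11.8 m³/s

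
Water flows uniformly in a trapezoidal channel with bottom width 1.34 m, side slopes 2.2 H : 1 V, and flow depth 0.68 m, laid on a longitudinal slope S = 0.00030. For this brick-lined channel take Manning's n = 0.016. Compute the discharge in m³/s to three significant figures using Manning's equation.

A = (b + z·y)·y = (1.34 + 2.2×0.68)×0.68 = 1.928 m²
P = b + 2y√(1+z²) = 1.34 + 2×0.68×√(1+2.2²) = 4.627 m
R = A/P = 1.928/4.627 = 0.4168 m
Q = (1/n)·A·R^(2/3)·S^(1/2) = (1/0.016) × 1.928 × 0.4168^(2/3) × 0.00030^(1/2) = 1.165 m³/s

1.16 m³/s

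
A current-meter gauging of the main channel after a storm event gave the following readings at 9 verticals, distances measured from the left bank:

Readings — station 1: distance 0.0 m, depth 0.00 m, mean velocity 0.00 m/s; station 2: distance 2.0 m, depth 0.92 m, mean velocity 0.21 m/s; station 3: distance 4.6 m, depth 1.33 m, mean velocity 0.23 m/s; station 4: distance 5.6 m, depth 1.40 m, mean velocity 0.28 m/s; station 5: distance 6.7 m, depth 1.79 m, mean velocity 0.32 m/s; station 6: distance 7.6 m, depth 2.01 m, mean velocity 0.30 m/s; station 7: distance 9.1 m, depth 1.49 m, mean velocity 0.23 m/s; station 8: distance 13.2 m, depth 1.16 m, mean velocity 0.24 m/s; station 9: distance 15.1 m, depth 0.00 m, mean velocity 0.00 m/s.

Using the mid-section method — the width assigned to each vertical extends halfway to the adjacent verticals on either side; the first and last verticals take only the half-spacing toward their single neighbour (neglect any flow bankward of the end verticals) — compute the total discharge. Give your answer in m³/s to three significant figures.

4.50 m³/s

w_2 = (4.6 − 0.0)/2 = 2.3 m; q_2 = 0.21 × 0.92 × 2.3 = 0.4444 m³/s
w_3 = (5.6 − 2.0)/2 = 1.8 m; q_3 = 0.23 × 1.33 × 1.8 = 0.5506 m³/s
w_4 = (6.7 − 4.6)/2 = 1.05 m; q_4 = 0.28 × 1.40 × 1.05 = 0.4116 m³/s
w_5 = (7.6 − 5.6)/2 = 1 m; q_5 = 0.32 × 1.79 × 1 = 0.5728 m³/s
w_6 = (9.1 − 6.7)/2 = 1.2 m; q_6 = 0.30 × 2.01 × 1.2 = 0.7236 m³/s
w_7 = (13.2 − 7.6)/2 = 2.8 m; q_7 = 0.23 × 1.49 × 2.8 = 0.9596 m³/s
w_8 = (15.1 − 9.1)/2 = 3 m; q_8 = 0.24 × 1.16 × 3 = 0.8352 m³/s
Stations 1, 9 contribute zero (depth or velocity is 0).
Q = Σ qᵢ = 4.498 m³/s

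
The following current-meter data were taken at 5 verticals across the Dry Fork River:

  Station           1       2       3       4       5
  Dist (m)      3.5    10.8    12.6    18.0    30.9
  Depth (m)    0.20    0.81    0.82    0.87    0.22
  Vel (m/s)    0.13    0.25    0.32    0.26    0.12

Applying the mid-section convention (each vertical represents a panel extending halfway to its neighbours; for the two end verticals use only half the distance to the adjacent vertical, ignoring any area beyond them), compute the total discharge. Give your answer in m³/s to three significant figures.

4.20 m³/s

w_1 = (10.8 − 3.5)/2 = 3.65 m; q_1 = 0.13 × 0.20 × 3.65 = 0.09490 m³/s
w_2 = (12.6 − 3.5)/2 = 4.55 m; q_2 = 0.25 × 0.81 × 4.55 = 0.9214 m³/s
w_3 = (18.0 − 10.8)/2 = 3.6 m; q_3 = 0.32 × 0.82 × 3.6 = 0.9446 m³/s
w_4 = (30.9 − 12.6)/2 = 9.15 m; q_4 = 0.26 × 0.87 × 9.15 = 2.070 m³/s
w_5 = (30.9 − 18.0)/2 = 6.45 m; q_5 = 0.12 × 0.22 × 6.45 = 0.1703 m³/s
Q = Σ qᵢ = 4.201 m³/s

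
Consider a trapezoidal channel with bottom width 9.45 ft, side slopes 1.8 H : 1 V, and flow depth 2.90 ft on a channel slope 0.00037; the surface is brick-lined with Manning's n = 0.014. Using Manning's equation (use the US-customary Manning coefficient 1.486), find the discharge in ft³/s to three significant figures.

A = (b + z·y)·y = (9.45 + 1.8×2.90)×2.90 = 42.54 ft²
P = b + 2y√(1+z²) = 9.45 + 2×2.90×√(1+1.8²) = 21.39 ft
R = A/P = 42.54/21.39 = 1.989 ft
Q = (1.486/n)·A·R^(2/3)·S^(1/2) = (1.486/0.014) × 42.54 × 1.989^(2/3) × 0.00037^(1/2) = 137.4 ft³/s

137 ft³/s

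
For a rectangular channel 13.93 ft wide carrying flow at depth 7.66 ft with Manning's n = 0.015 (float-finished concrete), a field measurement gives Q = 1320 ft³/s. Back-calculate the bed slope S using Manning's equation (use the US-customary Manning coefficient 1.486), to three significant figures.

0.00278

A = b·y = 13.93 × 7.66 = 106.7 ft²
P = b + 2y = 13.93 + 2×7.66 = 29.25 ft
R = A/P = 106.7/29.25 = 3.648 ft
S = (Q·n / (1.486·A·R^(2/3)))² = (1320×0.015 / (1.486×106.7×2.370))² = 0.002777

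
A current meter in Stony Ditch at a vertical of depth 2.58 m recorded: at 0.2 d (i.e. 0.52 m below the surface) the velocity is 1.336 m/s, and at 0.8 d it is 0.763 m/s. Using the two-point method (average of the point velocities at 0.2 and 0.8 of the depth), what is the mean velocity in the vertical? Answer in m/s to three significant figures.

v̄ = (1.336 + 0.763) / 2 = 1.050 m/s

1.05 m/s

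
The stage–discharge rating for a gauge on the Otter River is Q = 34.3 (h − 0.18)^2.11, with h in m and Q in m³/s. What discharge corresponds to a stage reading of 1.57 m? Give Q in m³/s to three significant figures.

68.7 m³/s

Q = 34.3 × (1.57 − 0.18)^2.11 = 34.3 × 1.39^2.11 = 68.72 m³/s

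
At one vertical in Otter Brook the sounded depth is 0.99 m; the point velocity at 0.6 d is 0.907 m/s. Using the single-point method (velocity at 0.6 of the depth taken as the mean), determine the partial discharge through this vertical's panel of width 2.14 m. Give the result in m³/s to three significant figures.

1.92 m³/s

v̄ = v₀.₆ = 0.907 m/s
q = v̄ × d × w = 0.9070 × 0.99 × 2.14 = 1.922 m³/s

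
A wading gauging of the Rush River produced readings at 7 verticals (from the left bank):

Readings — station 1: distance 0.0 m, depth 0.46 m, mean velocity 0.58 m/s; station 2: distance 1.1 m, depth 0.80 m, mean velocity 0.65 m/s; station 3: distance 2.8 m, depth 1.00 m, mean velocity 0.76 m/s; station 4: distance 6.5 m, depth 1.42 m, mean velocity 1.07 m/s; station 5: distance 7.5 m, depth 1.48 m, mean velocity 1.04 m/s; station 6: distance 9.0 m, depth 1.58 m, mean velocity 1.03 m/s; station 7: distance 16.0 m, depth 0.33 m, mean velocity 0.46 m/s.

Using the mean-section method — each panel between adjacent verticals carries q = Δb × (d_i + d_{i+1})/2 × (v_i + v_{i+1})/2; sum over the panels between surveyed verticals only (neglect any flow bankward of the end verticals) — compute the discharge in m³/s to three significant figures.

14.5 m³/s

Panel 1-2: Δb = 1.1 m, d̄ = (0.46+0.80)/2 = 0.63, v̄ = (0.58+0.65)/2 = 0.615 → q = 1.1×0.63×0.615 = 0.4262 m³/s
Panel 2-3: Δb = 1.7 m, d̄ = (0.80+1.00)/2 = 0.9, v̄ = (0.65+0.76)/2 = 0.705 → q = 1.7×0.9×0.705 = 1.079 m³/s
Panel 3-4: Δb = 3.7 m, d̄ = (1.00+1.42)/2 = 1.21, v̄ = (0.76+1.07)/2 = 0.915 → q = 3.7×1.21×0.915 = 4.096 m³/s
Panel 4-5: Δb = 1 m, d̄ = (1.42+1.48)/2 = 1.45, v̄ = (1.07+1.04)/2 = 1.055 → q = 1×1.45×1.055 = 1.530 m³/s
Panel 5-6: Δb = 1.5 m, d̄ = (1.48+1.58)/2 = 1.53, v̄ = (1.04+1.03)/2 = 1.035 → q = 1.5×1.53×1.035 = 2.375 m³/s
Panel 6-7: Δb = 7 m, d̄ = (1.58+0.33)/2 = 0.955, v̄ = (1.03+0.46)/2 = 0.745 → q = 7×0.955×0.745 = 4.980 m³/s
Q = Σ q = 14.49 m³/s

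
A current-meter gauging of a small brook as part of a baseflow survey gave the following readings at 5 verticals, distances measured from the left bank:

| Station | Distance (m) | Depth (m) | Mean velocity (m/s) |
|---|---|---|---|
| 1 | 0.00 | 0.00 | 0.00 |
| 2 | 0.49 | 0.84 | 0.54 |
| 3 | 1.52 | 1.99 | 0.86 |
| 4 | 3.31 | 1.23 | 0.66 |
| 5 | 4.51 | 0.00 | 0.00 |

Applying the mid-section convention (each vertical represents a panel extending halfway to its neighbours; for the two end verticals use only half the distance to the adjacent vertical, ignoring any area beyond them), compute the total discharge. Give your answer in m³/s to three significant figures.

3.97 m³/s

w_2 = (1.52 − 0.00)/2 = 0.76 m; q_2 = 0.54 × 0.84 × 0.76 = 0.3447 m³/s
w_3 = (3.31 − 0.49)/2 = 1.41 m; q_3 = 0.86 × 1.99 × 1.41 = 2.413 m³/s
w_4 = (4.51 − 1.52)/2 = 1.495 m; q_4 = 0.66 × 1.23 × 1.495 = 1.214 m³/s
Stations 1, 5 contribute zero (depth or velocity is 0).
Q = Σ qᵢ = 3.971 m³/s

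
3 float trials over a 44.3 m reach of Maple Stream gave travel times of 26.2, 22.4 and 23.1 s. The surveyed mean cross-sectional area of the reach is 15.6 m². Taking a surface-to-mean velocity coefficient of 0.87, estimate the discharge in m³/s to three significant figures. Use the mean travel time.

25.2 m³/s

t̄ = (26.2 + 22.4 + 23.1) / 3 = 23.9 s
v_surface = L / t̄ = 44.3 / 23.9 = 1.854 m/s
v_mean = 0.87 × 1.854 = 1.613 m/s
Q = A × v_mean = 15.6 × 1.613 = 25.16 m³/s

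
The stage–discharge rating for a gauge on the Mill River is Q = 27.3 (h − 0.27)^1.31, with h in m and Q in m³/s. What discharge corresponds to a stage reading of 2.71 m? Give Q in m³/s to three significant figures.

87.8 m³/s

Q = 27.3 × (2.71 − 0.27)^1.31 = 27.3 × 2.44^1.31 = 87.83 m³/s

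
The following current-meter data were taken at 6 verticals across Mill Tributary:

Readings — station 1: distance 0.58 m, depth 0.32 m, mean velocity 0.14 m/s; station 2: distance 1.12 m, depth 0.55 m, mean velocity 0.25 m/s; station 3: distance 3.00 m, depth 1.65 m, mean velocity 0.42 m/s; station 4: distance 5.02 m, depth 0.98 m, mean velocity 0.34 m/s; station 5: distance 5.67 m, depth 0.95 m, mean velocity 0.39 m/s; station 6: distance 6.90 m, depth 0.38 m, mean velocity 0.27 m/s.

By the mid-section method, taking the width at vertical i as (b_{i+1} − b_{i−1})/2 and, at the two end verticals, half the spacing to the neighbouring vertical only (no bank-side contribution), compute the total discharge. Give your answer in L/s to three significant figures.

w_1 = (1.12 − 0.58)/2 = 0.27 m; q_1 = 0.14 × 0.32 × 0.27 = 0.01210 m³/s
w_2 = (3.00 − 0.58)/2 = 1.21 m; q_2 = 0.25 × 0.55 × 1.21 = 0.1664 m³/s
w_3 = (5.02 − 1.12)/2 = 1.95 m; q_3 = 0.42 × 1.65 × 1.95 = 1.351 m³/s
w_4 = (5.67 − 3.00)/2 = 1.335 m; q_4 = 0.34 × 0.98 × 1.335 = 0.4448 m³/s
w_5 = (6.90 − 5.02)/2 = 0.94 m; q_5 = 0.39 × 0.95 × 0.94 = 0.3483 m³/s
w_6 = (6.90 − 5.67)/2 = 0.615 m; q_6 = 0.27 × 0.38 × 0.615 = 0.06310 m³/s
Q = Σ qᵢ = 2.386 m³/s
= 2.386 × 1000 = 2386 L/s

2390 L/s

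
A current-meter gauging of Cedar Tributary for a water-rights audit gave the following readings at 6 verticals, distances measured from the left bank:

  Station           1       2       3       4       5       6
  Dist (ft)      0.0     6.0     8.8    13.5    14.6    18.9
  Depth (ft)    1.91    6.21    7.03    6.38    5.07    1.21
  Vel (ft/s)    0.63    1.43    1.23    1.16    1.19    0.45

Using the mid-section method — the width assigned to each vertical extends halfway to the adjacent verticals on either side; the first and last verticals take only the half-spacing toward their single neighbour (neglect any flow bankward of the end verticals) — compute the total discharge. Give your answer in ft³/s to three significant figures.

w_1 = (6.0 − 0.0)/2 = 3 ft; q_1 = 0.63 × 1.91 × 3 = 3.610 ft³/s
w_2 = (8.8 − 0.0)/2 = 4.4 ft; q_2 = 1.43 × 6.21 × 4.4 = 39.07 ft³/s
w_3 = (13.5 − 6.0)/2 = 3.75 ft; q_3 = 1.23 × 7.03 × 3.75 = 32.43 ft³/s
w_4 = (14.6 − 8.8)/2 = 2.9 ft; q_4 = 1.16 × 6.38 × 2.9 = 21.46 ft³/s
w_5 = (18.9 − 13.5)/2 = 2.7 ft; q_5 = 1.19 × 5.07 × 2.7 = 16.29 ft³/s
w_6 = (18.9 − 14.6)/2 = 2.15 ft; q_6 = 0.45 × 1.21 × 2.15 = 1.171 ft³/s
Q = Σ qᵢ = 114.0 ft³/s

114 ft³/s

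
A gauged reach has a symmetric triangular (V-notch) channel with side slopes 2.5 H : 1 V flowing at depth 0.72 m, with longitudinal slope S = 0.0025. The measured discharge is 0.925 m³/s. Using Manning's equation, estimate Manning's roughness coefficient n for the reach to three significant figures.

0.0337

A = z·y² = 2.5×0.72² = 1.296 m²
P = 2y√(1+z²) = 2×0.72×√(1+2.5²) = 3.877 m
R = A/P = 1.296/3.877 = 0.3343 m
n = (1/Q)·A·R^(2/3)·S^(1/2) = (1/0.925) × 1.296 × 0.4816 × 0.05000 = 0.03374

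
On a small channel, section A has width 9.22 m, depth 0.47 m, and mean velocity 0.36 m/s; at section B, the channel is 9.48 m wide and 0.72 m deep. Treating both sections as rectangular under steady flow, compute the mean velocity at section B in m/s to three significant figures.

Q = A₁V₁ = (9.22×0.47) × 0.36 = 1.560 m³/s
A₂ = 9.48 × 0.72 = 6.826 m²
V₂ = Q/A₂ = 1.560/6.826 = 0.2286 m/s

0.229 m/s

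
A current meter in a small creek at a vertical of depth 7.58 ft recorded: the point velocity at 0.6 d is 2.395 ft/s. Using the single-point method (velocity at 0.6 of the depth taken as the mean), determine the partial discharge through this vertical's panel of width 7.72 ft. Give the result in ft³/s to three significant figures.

140 ft³/s

v̄ = v₀.₆ = 2.395 ft/s
q = v̄ × d × w = 2.395 × 7.58 × 7.72 = 140.1 ft³/s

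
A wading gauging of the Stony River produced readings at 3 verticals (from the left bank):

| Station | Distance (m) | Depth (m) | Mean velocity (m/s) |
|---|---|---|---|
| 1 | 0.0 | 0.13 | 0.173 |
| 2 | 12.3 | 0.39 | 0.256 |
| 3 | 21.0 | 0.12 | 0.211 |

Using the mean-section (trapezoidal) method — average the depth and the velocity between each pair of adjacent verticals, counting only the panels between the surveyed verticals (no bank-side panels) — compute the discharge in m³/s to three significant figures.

1.20 m³/s

Panel 1-2: Δb = 12.3 m, d̄ = (0.13+0.39)/2 = 0.26, v̄ = (0.173+0.256)/2 = 0.2145 → q = 12.3×0.26×0.2145 = 0.6860 m³/s
Panel 2-3: Δb = 8.7 m, d̄ = (0.39+0.12)/2 = 0.255, v̄ = (0.256+0.211)/2 = 0.2335 → q = 8.7×0.255×0.2335 = 0.5180 m³/s
Q = Σ q = 1.204 m³/s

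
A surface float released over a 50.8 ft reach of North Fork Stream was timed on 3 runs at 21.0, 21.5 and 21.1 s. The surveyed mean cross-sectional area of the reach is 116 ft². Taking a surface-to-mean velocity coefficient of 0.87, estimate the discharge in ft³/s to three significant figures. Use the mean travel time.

t̄ = (21.0 + 21.5 + 21.1) / 3 = 21.2 s
v_surface = L / t̄ = 50.8 / 21.2 = 2.396 ft/s
v_mean = 0.87 × 2.396 = 2.085 ft/s
Q = A × v_mean = 116 × 2.085 = 241.8 ft³/s

242 ft³/s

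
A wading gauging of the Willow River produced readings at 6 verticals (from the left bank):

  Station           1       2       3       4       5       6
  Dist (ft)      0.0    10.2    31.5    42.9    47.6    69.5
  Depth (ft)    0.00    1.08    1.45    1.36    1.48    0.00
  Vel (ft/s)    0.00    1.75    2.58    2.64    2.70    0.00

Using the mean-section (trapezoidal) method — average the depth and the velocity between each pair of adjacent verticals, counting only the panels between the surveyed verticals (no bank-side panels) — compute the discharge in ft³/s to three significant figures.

145 ft³/s

Panel 1-2: Δb = 10.2 ft, d̄ = (0.00+1.08)/2 = 0.54, v̄ = (0.00+1.75)/2 = 0.875 → q = 10.2×0.54×0.875 = 4.820 ft³/s
Panel 2-3: Δb = 21.3 ft, d̄ = (1.08+1.45)/2 = 1.265, v̄ = (1.75+2.58)/2 = 2.165 → q = 21.3×1.265×2.165 = 58.33 ft³/s
Panel 3-4: Δb = 11.4 ft, d̄ = (1.45+1.36)/2 = 1.405, v̄ = (2.58+2.64)/2 = 2.61 → q = 11.4×1.405×2.61 = 41.80 ft³/s
Panel 4-5: Δb = 4.7 ft, d̄ = (1.36+1.48)/2 = 1.42, v̄ = (2.64+2.70)/2 = 2.67 → q = 4.7×1.42×2.67 = 17.82 ft³/s
Panel 5-6: Δb = 21.9 ft, d̄ = (1.48+0.00)/2 = 0.74, v̄ = (2.70+0.00)/2 = 1.35 → q = 21.9×0.74×1.35 = 21.88 ft³/s
Q = Σ q = 144.7 ft³/s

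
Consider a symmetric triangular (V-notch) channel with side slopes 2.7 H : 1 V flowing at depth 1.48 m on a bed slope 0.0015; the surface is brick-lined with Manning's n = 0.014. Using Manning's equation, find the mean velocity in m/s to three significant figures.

2.17 m/s

A = z·y² = 2.7×1.48² = 5.914 m²
P = 2y√(1+z²) = 2×1.48×√(1+2.7²) = 8.523 m
R = A/P = 5.914/8.523 = 0.6939 m
Q = (1/n)·A·R^(2/3)·S^(1/2) = (1/0.014) × 5.914 × 0.6939^(2/3) × 0.0015^(1/2) = 12.82 m³/s
V = Q/A = 12.82/5.914 = 2.168 m/s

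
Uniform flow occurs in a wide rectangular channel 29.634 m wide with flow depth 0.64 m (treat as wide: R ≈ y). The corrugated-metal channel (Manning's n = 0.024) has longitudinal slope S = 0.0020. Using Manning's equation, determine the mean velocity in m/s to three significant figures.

A = b·y = 29.634 × 0.64 = 18.97 m²
Wide channel: R ≈ y = 0.64 m
Q = (1/n)·A·R^(2/3)·S^(1/2) = (1/0.024) × 18.97 × 0.6400^(2/3) × 0.0020^(1/2) = 26.25 m³/s
V = Q/A = 26.25/18.97 = 1.384 m/s

1.38 m/s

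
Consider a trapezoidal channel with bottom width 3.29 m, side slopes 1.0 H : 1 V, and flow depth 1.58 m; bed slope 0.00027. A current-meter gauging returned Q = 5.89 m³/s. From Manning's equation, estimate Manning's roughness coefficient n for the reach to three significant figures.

A = (b + z·y)·y = (3.29 + 1.0×1.58)×1.58 = 7.695 m²
P = b + 2y√(1+z²) = 3.29 + 2×1.58×√(1+1.0²) = 7.759 m
R = A/P = 7.695/7.759 = 0.9917 m
n = (1/Q)·A·R^(2/3)·S^(1/2) = (1/5.89) × 7.695 × 0.9945 × 0.01643 = 0.02135

0.0213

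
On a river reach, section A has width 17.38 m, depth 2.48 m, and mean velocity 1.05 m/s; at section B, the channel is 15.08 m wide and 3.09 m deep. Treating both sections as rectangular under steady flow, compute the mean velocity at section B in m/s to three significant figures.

0.971 m/s

Q = A₁V₁ = (17.38×2.48) × 1.05 = 45.26 m³/s
A₂ = 15.08 × 3.09 = 46.60 m²
V₂ = Q/A₂ = 45.26/46.60 = 0.9712 m/s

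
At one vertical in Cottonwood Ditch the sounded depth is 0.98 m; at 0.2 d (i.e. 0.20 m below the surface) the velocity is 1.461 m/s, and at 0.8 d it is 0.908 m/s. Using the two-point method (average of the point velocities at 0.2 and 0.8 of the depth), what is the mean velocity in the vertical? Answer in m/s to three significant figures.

1.18 m/s

v̄ = (1.461 + 0.908) / 2 = 1.185 m/s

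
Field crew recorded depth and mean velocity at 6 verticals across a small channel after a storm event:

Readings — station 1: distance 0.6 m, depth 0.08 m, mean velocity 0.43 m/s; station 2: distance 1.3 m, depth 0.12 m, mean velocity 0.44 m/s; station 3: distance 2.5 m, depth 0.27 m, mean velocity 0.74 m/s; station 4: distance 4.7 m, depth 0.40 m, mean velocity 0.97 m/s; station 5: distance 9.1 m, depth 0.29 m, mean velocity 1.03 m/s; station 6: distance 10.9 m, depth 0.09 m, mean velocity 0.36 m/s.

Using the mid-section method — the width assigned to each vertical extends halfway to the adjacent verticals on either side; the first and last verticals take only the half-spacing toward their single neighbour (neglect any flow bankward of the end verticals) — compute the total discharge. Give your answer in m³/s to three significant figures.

w_1 = (1.3 − 0.6)/2 = 0.35 m; q_1 = 0.43 × 0.08 × 0.35 = 0.01204 m³/s
w_2 = (2.5 − 0.6)/2 = 0.95 m; q_2 = 0.44 × 0.12 × 0.95 = 0.05016 m³/s
w_3 = (4.7 − 1.3)/2 = 1.7 m; q_3 = 0.74 × 0.27 × 1.7 = 0.3397 m³/s
w_4 = (9.1 − 2.5)/2 = 3.3 m; q_4 = 0.97 × 0.40 × 3.3 = 1.280 m³/s
w_5 = (10.9 − 4.7)/2 = 3.1 m; q_5 = 1.03 × 0.29 × 3.1 = 0.9260 m³/s
w_6 = (10.9 − 9.1)/2 = 0.9 m; q_6 = 0.36 × 0.09 × 0.9 = 0.02916 m³/s
Q = Σ qᵢ = 2.637 m³/s

2.64 m³/s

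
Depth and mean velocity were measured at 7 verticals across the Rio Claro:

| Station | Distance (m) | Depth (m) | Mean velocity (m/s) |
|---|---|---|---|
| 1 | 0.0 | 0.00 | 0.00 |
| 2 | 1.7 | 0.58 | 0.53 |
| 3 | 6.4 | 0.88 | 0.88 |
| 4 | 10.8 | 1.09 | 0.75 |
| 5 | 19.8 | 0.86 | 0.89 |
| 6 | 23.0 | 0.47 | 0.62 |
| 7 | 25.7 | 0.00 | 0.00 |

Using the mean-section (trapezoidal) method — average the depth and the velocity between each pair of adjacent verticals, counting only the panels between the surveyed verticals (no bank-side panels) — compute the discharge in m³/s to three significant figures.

Panel 1-2: Δb = 1.7 m, d̄ = (0.00+0.58)/2 = 0.29, v̄ = (0.00+0.53)/2 = 0.265 → q = 1.7×0.29×0.265 = 0.1306 m³/s
Panel 2-3: Δb = 4.7 m, d̄ = (0.58+0.88)/2 = 0.73, v̄ = (0.53+0.88)/2 = 0.705 → q = 4.7×0.73×0.705 = 2.419 m³/s
Panel 3-4: Δb = 4.4 m, d̄ = (0.88+1.09)/2 = 0.985, v̄ = (0.88+0.75)/2 = 0.815 → q = 4.4×0.985×0.815 = 3.532 m³/s
Panel 4-5: Δb = 9 m, d̄ = (1.09+0.86)/2 = 0.975, v̄ = (0.75+0.89)/2 = 0.82 → q = 9×0.975×0.82 = 7.196 m³/s
Panel 5-6: Δb = 3.2 m, d̄ = (0.86+0.47)/2 = 0.665, v̄ = (0.89+0.62)/2 = 0.755 → q = 3.2×0.665×0.755 = 1.607 m³/s
Panel 6-7: Δb = 2.7 m, d̄ = (0.47+0.00)/2 = 0.235, v̄ = (0.62+0.00)/2 = 0.31 → q = 2.7×0.235×0.31 = 0.1967 m³/s
Q = Σ q = 15.08 m³/s

15.1 m³/s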